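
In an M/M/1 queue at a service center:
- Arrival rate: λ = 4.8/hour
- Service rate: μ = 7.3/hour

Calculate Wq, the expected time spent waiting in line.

First, compute utilization: ρ = λ/μ = 4.8/7.3 = 0.6575
For M/M/1: Wq = λ/(μ(μ-λ))
Wq = 4.8/(7.3 × (7.3-4.8))
Wq = 4.8/(7.3 × 2.50)
Wq = 0.2630 hours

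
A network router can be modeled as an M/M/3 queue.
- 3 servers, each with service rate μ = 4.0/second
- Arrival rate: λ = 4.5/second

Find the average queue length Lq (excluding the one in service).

Traffic intensity: ρ = λ/(cμ) = 4.5/(3×4.0) = 0.3750
Since ρ = 0.3750 < 1, system is stable.
Offered load a = λ/μ = cρ = 4.5/4.0 = 1.1250
P₀ = [ Σₙ₌₀^2 aⁿ/n! + a^3/(3!(1-ρ)) ]⁻¹
Σ = a^0/0! + a^1/1! + a^2/2! = 1.0000 + 1.1250 + 0.6328 = 2.7578
a^3/(3!(1-ρ)) = 1.4238/(6 × 0.6250) = 0.3797
P₀ = 1/(2.7578 + 0.3797) = 0.3187
Lq = P₀·a^3·ρ / (3!(1-ρ)²) = 0.3187 × 1.4238 × 0.3750 / (6 × 0.3906) = 0.07261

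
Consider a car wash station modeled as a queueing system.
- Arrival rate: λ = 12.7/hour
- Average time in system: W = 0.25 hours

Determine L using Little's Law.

Little's Law: L = λW
L = 12.7 × 0.25 = 3.1750 cars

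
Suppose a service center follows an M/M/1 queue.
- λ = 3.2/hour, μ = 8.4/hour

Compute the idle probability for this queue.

ρ = λ/μ = 3.2/8.4 = 0.3810
P(0) = 1 - ρ = 1 - 0.3810 = 0.6190
The server is idle 61.90% of the time.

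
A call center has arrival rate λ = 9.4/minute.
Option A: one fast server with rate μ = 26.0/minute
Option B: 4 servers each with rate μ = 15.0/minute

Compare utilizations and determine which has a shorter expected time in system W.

Option A: single server μ = 26.0 (M/M/1)
  ρ_A = 9.4/26.0 = 0.3615
  W_A = 1/(μ-λ) = 1/(26.0-9.4) = 1/16.60 = 0.06024

Option B: 4 servers μ = 15.0 (M/M/4)
  ρ_B = λ/(cμ) = 9.4/(4×15.0) = 0.1567
  Offered load a = λ/μ = cρ = 9.4/15.0 = 0.6267
  P₀ = [ Σₙ₌₀^3 aⁿ/n! + a^4/(4!(1-ρ)) ]⁻¹
  Σ = a^0/0! + a^1/1! + a^2/2! + a^3/3! = 1.0000 + 0.62667 + 0.19636 + 0.041016 = 1.8640
  a^4/(4!(1-ρ)) = 0.15422/(24 × 0.84333) = 0.007620
  P₀ = 1/(1.8640 + 0.007620) = 0.5343
  Lq = P₀·a^4·ρ / (4!(1-ρ)²) = 0.53429 × 0.15422 × 0.15667 / (24 × 0.71121) = 0.0007563
  Wq_B = Lq/λ = 0.0007563/9.4 = 0.00008046
  W_B = Wq_B + 1/μ = 0.00008046 + 0.06667 = 0.06675

Since W_A = 0.06024 < W_B = 0.06675, Option A (single fast server) has the shorter time in system.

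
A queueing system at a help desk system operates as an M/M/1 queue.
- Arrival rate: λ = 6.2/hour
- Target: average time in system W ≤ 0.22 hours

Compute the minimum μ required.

For M/M/1: W = 1/(μ-λ)
Need W ≤ 0.22, so 1/(μ-λ) ≤ 0.22
μ - λ ≥ 1/0.22 = 4.5455
μ ≥ 6.2 + 4.5455 = 10.7455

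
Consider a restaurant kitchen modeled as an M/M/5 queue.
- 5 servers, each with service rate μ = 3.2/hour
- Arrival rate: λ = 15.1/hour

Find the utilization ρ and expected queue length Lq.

Traffic intensity: ρ = λ/(cμ) = 15.1/(5×3.2) = 0.9437
Since ρ = 0.9437 < 1, system is stable.
Offered load a = λ/μ = cρ = 15.1/3.2 = 4.7188
P₀ = [ Σₙ₌₀^4 aⁿ/n! + a^5/(5!(1-ρ)) ]⁻¹
Σ = a^0/0! + a^1/1! + a^2/2! + a^3/3! + a^4/4! = 1.00000 + 4.71875 + 11.1333 + 17.5118 + 20.6584 = 55.0222
a^5/(5!(1-ρ)) = 2339.5635/(120 × 0.05625) = 346.6020
P₀ = 1/(55.0222 + 346.6020) = 0.002490
Lq = P₀·a^5·ρ / (5!(1-ρ)²) = 0.00248989 × 2339.5635 × 0.943750 / (120 × 0.00316406) = 14.4792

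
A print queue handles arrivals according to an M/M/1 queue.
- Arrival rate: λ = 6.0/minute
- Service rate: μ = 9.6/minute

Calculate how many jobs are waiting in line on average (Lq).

ρ = λ/μ = 6.0/9.6 = 0.6250
For M/M/1: Lq = λ²/(μ(μ-λ))
Lq = 36.00/(9.6 × 3.60)
Lq = 1.0417 jobs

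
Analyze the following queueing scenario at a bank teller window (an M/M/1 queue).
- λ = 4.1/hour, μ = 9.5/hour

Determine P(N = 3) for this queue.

ρ = λ/μ = 4.1/9.5 = 0.43158
P(n) = (1-ρ)ρⁿ
P(3) = (1-0.43158) × 0.43158^3
P(3) = 0.5684 × 0.08039
P(3) = 0.04569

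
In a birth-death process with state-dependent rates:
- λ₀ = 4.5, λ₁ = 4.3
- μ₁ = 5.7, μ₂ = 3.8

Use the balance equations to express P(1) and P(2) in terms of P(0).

Balance equations:
State 0: λ₀P₀ = μ₁P₁ → P₁ = (λ₀/μ₁)P₀ = (4.5/5.7)P₀ = 0.7895P₀
State 1: P₂ = (λ₀λ₁)/(μ₁μ₂)P₀ = (4.5×4.3)/(5.7×3.8)P₀ = 0.8934P₀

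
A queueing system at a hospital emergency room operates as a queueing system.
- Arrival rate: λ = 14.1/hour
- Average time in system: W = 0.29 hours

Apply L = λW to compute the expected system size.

Little's Law: L = λW
L = 14.1 × 0.29 = 4.0890 patients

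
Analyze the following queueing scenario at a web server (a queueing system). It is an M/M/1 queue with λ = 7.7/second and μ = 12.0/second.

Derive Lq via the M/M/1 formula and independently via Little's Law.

Method 1 (direct): Lq = λ²/(μ(μ-λ)) = 59.29/(12.0 × 4.30) = 1.1490

Method 2 (Little's Law):
W = 1/(μ-λ) = 1/4.30 = 0.232558
Wq = W - 1/μ = 0.232558 - 0.0833333 = 0.14922
Lq = λWq = 7.7 × 0.14922 = 1.1490 ✔ (matches Method 1)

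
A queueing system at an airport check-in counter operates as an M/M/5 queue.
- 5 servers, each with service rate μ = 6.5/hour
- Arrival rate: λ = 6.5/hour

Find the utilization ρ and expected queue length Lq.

Traffic intensity: ρ = λ/(cμ) = 6.5/(5×6.5) = 0.2000
Since ρ = 0.2000 < 1, system is stable.
Offered load a = λ/μ = cρ = 6.5/6.5 = 1.0000
P₀ = [ Σₙ₌₀^4 aⁿ/n! + a^5/(5!(1-ρ)) ]⁻¹
Σ = a^0/0! + a^1/1! + a^2/2! + a^3/3! + a^4/4! = 1.0000 + 1.0000 + 0.50000 + 0.16667 + 0.041667 = 2.7083
a^5/(5!(1-ρ)) = 1.0000/(120 × 0.8000) = 0.01042
P₀ = 1/(2.7083 + 0.01042) = 0.3678
Lq = P₀·a^5·ρ / (5!(1-ρ)²) = 0.36782 × 1.0000 × 0.20000 / (120 × 0.64000) = 0.0009579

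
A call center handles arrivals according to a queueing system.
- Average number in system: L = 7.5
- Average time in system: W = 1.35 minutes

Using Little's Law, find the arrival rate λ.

Little's Law: L = λW, so λ = L/W
λ = 7.5/1.35 = 5.5556 calls/minute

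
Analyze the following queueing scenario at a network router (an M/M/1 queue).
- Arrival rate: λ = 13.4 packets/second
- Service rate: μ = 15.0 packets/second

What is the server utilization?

Server utilization: ρ = λ/μ
ρ = 13.4/15.0 = 0.8933
The server is busy 89.33% of the time.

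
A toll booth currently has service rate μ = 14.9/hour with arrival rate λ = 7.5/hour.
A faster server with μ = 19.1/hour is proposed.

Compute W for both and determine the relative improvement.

System 1: ρ₁ = 7.5/14.9 = 0.5034, W₁ = 1/(14.9-7.5) = 0.13514
System 2: ρ₂ = 7.5/19.1 = 0.3927, W₂ = 1/(19.1-7.5) = 0.086207
Improvement: (W₁-W₂)/W₁ = (0.13514-0.086207)/0.13514 = 36.21%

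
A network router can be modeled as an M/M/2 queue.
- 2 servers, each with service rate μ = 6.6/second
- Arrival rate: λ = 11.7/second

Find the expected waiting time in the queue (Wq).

Traffic intensity: ρ = λ/(cμ) = 11.7/(2×6.6) = 0.8864
Since ρ = 0.8864 < 1, system is stable.
Offered load a = λ/μ = cρ = 11.7/6.6 = 1.7727
P₀ = [ Σₙ₌₀^1 aⁿ/n! + a^2/(2!(1-ρ)) ]⁻¹
Σ = a^0/0! + a^1/1! = 1.0000 + 1.7727 = 2.7727
a^2/(2!(1-ρ)) = 3.14256/(2 × 0.113636) = 13.8273
P₀ = 1/(2.7727 + 13.8273) = 0.06024
Lq = P₀·a^2·ρ / (2!(1-ρ)²) = 0.0602410 × 3.14256 × 0.886364 / (2 × 0.0129132) = 6.4972
Wq = Lq/λ = 6.4972/11.7 = 0.5553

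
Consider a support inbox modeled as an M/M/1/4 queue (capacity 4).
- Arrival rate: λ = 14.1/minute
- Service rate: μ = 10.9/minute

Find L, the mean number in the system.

ρ = λ/μ = 14.1/10.9 = 1.2936
P₀ = (1-ρ)/(1-ρ^(K+1)) = (1-1.2936)/(1-1.2936^5) = -0.2936/-2.6224 = 0.1120
P_K = P₀×ρ^K = 0.11196 × 1.2936^4 = 0.11196 × 2.8003 = 0.3135
L = ρ[1 - (K+1)ρ^K + Kρ^(K+1)] / [(1-ρ)(1-ρ^(K+1))]
L = 1.2936 × (1 - 5×2.80027 + 4×3.62243) / ((1 - 1.2936) × (1 - 3.62243)) = 2.5006 emails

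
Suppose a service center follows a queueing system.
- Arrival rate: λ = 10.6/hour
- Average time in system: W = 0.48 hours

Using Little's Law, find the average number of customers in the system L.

Little's Law: L = λW
L = 10.6 × 0.48 = 5.0880 customers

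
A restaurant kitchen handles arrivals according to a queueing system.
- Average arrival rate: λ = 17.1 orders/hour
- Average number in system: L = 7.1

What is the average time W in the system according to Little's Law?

Little's Law: L = λW, so W = L/λ
W = 7.1/17.1 = 0.4152 hours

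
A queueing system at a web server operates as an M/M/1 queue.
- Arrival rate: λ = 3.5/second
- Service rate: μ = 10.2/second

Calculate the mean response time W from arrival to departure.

First, compute utilization: ρ = λ/μ = 3.5/10.2 = 0.3431
For M/M/1: W = 1/(μ-λ)
W = 1/(10.2-3.5) = 1/6.70
W = 0.1493 seconds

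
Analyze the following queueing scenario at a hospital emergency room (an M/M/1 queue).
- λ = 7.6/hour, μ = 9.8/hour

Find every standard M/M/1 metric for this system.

Step 1: ρ = λ/μ = 7.6/9.8 = 0.7755
Step 2: L = λ/(μ-λ) = 7.6/2.20 = 3.4545
Step 3: Lq = λ²/(μ(μ-λ)) = 57.76/(9.8×2.20) = 2.6790
Step 4: W = 1/(μ-λ) = 1/2.20 = 0.454545
Step 5: Wq = λ/(μ(μ-λ)) = 7.6/(9.8×2.20) = 0.3525
Step 6: P(0) = 1-ρ = 0.2245
Verify: L = λW = 7.6×0.454545 = 3.4545 ✔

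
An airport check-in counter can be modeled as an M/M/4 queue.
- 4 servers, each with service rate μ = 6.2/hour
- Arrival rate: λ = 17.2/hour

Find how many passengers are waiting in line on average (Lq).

Traffic intensity: ρ = λ/(cμ) = 17.2/(4×6.2) = 0.6935
Since ρ = 0.6935 < 1, system is stable.
Offered load a = λ/μ = cρ = 17.2/6.2 = 2.7742
P₀ = [ Σₙ₌₀^3 aⁿ/n! + a^4/(4!(1-ρ)) ]⁻¹
Σ = a^0/0! + a^1/1! + a^2/2! + a^3/3! = 1.0000 + 2.7742 + 3.8481 + 3.5584 = 11.1807
a^4/(4!(1-ρ)) = 59.2307/(24 × 0.30645) = 8.0533
P₀ = 1/(11.1807 + 8.0533) = 0.05199
Lq = P₀·a^4·ρ / (4!(1-ρ)²) = 0.051991 × 59.2307 × 0.69355 / (24 × 0.093913) = 0.9476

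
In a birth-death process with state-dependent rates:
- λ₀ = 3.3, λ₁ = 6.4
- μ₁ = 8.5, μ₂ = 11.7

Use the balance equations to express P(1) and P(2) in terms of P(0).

Balance equations:
State 0: λ₀P₀ = μ₁P₁ → P₁ = (λ₀/μ₁)P₀ = (3.3/8.5)P₀ = 0.3882P₀
State 1: P₂ = (λ₀λ₁)/(μ₁μ₂)P₀ = (3.3×6.4)/(8.5×11.7)P₀ = 0.2124P₀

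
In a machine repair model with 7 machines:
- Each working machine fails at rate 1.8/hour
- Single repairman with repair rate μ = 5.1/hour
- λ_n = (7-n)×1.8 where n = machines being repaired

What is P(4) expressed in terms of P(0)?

P(4)/P(0) = ∏_{i=0}^{4-1} λ_i/μ_{i+1}
= (7-0)×1.8/5.1 × (7-1)×1.8/5.1 × (7-2)×1.8/5.1 × (7-3)×1.8/5.1
= 13.0343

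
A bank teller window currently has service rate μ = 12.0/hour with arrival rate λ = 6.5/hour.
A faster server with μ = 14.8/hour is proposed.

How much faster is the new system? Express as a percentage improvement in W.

System 1: ρ₁ = 6.5/12.0 = 0.5417, W₁ = 1/(12.0-6.5) = 0.181818
System 2: ρ₂ = 6.5/14.8 = 0.4392, W₂ = 1/(14.8-6.5) = 0.120482
Improvement: (W₁-W₂)/W₁ = (0.181818-0.120482)/0.181818 = 33.73%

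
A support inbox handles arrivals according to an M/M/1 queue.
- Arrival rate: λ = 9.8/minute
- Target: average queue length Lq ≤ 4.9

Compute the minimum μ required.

For M/M/1: Lq = λ²/(μ(μ-λ))
Need Lq ≤ 4.9, i.e. μ(μ-λ) ≥ λ²/4.9
μ² - 9.8μ - 96.04/4.9 ≥ 0  →  μ² - 9.8μ - 19.6000 ≥ 0
Quadratic formula (positive root): μ = [λ + √(λ² + 4×19.6000)]/2
Discriminant: 96.04 + 4×19.6000 = 174.4400, √174.4400 = 13.2076
μ ≥ (9.8 + 13.2076)/2 = 11.5038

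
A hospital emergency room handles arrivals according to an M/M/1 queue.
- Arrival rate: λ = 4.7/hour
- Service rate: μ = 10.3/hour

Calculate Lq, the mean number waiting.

ρ = λ/μ = 4.7/10.3 = 0.4563
For M/M/1: Lq = λ²/(μ(μ-λ))
Lq = 22.09/(10.3 × 5.60)
Lq = 0.3830 patients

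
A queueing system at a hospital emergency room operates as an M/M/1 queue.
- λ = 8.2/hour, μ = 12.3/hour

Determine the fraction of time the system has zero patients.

ρ = λ/μ = 8.2/12.3 = 0.6667
P(0) = 1 - ρ = 1 - 0.6667 = 0.3333
The server is idle 33.33% of the time.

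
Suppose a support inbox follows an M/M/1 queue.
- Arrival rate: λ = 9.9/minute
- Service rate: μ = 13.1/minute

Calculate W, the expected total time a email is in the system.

First, compute utilization: ρ = λ/μ = 9.9/13.1 = 0.7557
For M/M/1: W = 1/(μ-λ)
W = 1/(13.1-9.9) = 1/3.20
W = 0.3125 minutes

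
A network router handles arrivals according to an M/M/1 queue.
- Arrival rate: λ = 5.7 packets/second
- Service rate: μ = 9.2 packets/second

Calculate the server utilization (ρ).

Server utilization: ρ = λ/μ
ρ = 5.7/9.2 = 0.6196
The server is busy 61.96% of the time.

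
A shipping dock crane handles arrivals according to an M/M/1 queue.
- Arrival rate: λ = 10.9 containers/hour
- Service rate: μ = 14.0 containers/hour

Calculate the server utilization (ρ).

Server utilization: ρ = λ/μ
ρ = 10.9/14.0 = 0.7786
The server is busy 77.86% of the time.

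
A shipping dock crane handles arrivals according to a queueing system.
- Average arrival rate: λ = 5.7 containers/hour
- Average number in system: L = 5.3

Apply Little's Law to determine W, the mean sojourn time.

Little's Law: L = λW, so W = L/λ
W = 5.3/5.7 = 0.9298 hours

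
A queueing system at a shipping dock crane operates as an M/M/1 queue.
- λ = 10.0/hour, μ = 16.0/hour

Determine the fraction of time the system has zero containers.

ρ = λ/μ = 10.0/16.0 = 0.6250
P(0) = 1 - ρ = 1 - 0.6250 = 0.3750
The server is idle 37.50% of the time.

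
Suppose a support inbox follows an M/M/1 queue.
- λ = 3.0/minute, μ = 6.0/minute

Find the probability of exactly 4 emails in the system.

ρ = λ/μ = 3.0/6.0 = 0.5000
P(n) = (1-ρ)ρⁿ
P(4) = (1-0.5000) × 0.5000^4
P(4) = 0.5000 × 0.06250
P(4) = 0.03125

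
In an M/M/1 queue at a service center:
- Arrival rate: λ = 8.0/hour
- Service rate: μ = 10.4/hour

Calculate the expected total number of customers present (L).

ρ = λ/μ = 8.0/10.4 = 0.7692
For M/M/1: L = λ/(μ-λ)
L = 8.0/(10.4-8.0) = 8.0/2.40
L = 3.3333 customers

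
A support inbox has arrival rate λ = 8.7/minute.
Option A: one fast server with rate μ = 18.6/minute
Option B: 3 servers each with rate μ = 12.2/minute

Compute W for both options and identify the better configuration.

Option A: single server μ = 18.6 (M/M/1)
  ρ_A = 8.7/18.6 = 0.4677
  W_A = 1/(μ-λ) = 1/(18.6-8.7) = 1/9.90 = 0.1010

Option B: 3 servers μ = 12.2 (M/M/3)
  ρ_B = λ/(cμ) = 8.7/(3×12.2) = 0.2377
  Offered load a = λ/μ = cρ = 8.7/12.2 = 0.7131
  P₀ = [ Σₙ₌₀^2 aⁿ/n! + a^3/(3!(1-ρ)) ]⁻¹
  Σ = a^0/0! + a^1/1! + a^2/2! = 1.0000 + 0.7131 + 0.2543 = 1.9674
  a^3/(3!(1-ρ)) = 0.36264/(6 × 0.76230) = 0.07929
  P₀ = 1/(1.9674 + 0.07929) = 0.4886
  Lq = P₀·a^3·ρ / (3!(1-ρ)²) = 0.4886 × 0.3626 × 0.2377 / (6 × 0.5811) = 0.01208
  Wq_B = Lq/λ = 0.01208/8.7 = 0.001389
  W_B = Wq_B + 1/μ = 0.001389 + 0.08197 = 0.08336

Since W_B = 0.08336 < W_A = 0.1010, Option B (multiple servers) has the shorter time in system.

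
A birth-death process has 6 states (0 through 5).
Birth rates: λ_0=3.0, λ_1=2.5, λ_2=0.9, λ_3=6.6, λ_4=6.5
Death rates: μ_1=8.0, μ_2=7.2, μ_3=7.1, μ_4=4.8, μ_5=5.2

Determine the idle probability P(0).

Ratios P(n)/P(0) = (λ₀···λₙ₋₁)/(μ₁···μₙ):
P(1)/P(0) = (3.0)/(8.0) = 0.3750
P(2)/P(0) = (3.0×2.5)/(8.0×7.2) = 0.1302
P(3)/P(0) = (3.0×2.5×0.9)/(8.0×7.2×7.1) = 0.01651
P(4)/P(0) = (3.0×2.5×0.9×6.6)/(8.0×7.2×7.1×4.8) = 0.02269
P(5)/P(0) = (3.0×2.5×0.9×6.6×6.5)/(8.0×7.2×7.1×4.8×5.2) = 0.02837

Normalization: ∑ P(n) = 1
P(0) × (1.0000 + 0.3750 + 0.1302 + 0.01651 + 0.02269 + 0.02837) = 1
P(0) × 1.5728 = 1
P(0) = 1/1.5728 = 0.6358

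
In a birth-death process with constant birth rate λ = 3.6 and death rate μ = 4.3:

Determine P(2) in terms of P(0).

For constant rates: P(n)/P(0) = (λ/μ)^n
P(2)/P(0) = (3.6/4.3)^2 = 0.8372^2 = 0.7009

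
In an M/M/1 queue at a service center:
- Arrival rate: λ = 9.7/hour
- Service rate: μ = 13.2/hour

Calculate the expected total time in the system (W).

First, compute utilization: ρ = λ/μ = 9.7/13.2 = 0.7348
For M/M/1: W = 1/(μ-λ)
W = 1/(13.2-9.7) = 1/3.50
W = 0.2857 hours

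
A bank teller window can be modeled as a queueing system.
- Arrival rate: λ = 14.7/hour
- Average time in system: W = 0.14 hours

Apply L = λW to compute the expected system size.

Little's Law: L = λW
L = 14.7 × 0.14 = 2.0580 transactions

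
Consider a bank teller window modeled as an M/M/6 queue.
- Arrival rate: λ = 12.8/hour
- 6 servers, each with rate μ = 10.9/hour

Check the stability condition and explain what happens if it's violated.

Stability requires ρ = λ/(cμ) < 1
ρ = 12.8/(6 × 10.9) = 12.8/65.40 = 0.1957
Since 0.1957 < 1, the system is STABLE.
The servers are busy 19.57% of the time.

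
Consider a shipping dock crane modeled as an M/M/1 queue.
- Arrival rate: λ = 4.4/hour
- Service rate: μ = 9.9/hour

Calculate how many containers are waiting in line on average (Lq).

ρ = λ/μ = 4.4/9.9 = 0.4444
For M/M/1: Lq = λ²/(μ(μ-λ))
Lq = 19.36/(9.9 × 5.50)
Lq = 0.3556 containers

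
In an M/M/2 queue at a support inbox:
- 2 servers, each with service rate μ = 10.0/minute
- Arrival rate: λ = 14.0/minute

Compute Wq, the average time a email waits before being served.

Traffic intensity: ρ = λ/(cμ) = 14.0/(2×10.0) = 0.7000
Since ρ = 0.7000 < 1, system is stable.
Offered load a = λ/μ = cρ = 14.0/10.0 = 1.4000
P₀ = [ Σₙ₌₀^1 aⁿ/n! + a^2/(2!(1-ρ)) ]⁻¹
Σ = a^0/0! + a^1/1! = 1.0000 + 1.4000 = 2.4000
a^2/(2!(1-ρ)) = 1.9600/(2 × 0.3000) = 3.2667
P₀ = 1/(2.4000 + 3.2667) = 0.1765
Lq = P₀·a^2·ρ / (2!(1-ρ)²) = 0.17647 × 1.9600 × 0.70000 / (2 × 0.090000) = 1.3451
Wq = Lq/λ = 1.3451/14.0 = 0.09608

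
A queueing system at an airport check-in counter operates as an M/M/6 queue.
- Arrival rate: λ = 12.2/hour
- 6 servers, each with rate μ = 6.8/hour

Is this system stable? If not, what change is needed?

Stability requires ρ = λ/(cμ) < 1
ρ = 12.2/(6 × 6.8) = 12.2/40.80 = 0.2990
Since 0.2990 < 1, the system is STABLE.
The servers are busy 29.90% of the time.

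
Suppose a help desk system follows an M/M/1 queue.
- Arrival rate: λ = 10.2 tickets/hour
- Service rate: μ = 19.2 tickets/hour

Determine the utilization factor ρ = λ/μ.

Server utilization: ρ = λ/μ
ρ = 10.2/19.2 = 0.5312
The server is busy 53.12% of the time.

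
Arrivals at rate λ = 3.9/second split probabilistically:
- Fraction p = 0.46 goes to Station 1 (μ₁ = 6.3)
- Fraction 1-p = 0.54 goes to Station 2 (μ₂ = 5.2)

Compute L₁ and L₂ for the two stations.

Effective rates: λ₁ = 3.9×0.46 = 1.794, λ₂ = 3.9×0.54 = 2.106
Station 1: ρ₁ = 1.794/6.3 = 0.28476, L₁ = ρ₁/(1-ρ₁) = 0.28476/(1-0.28476) = 0.3981
Station 2: ρ₂ = 2.106/5.2 = 0.4050, L₂ = ρ₂/(1-ρ₂) = 0.4050/(1-0.4050) = 0.6807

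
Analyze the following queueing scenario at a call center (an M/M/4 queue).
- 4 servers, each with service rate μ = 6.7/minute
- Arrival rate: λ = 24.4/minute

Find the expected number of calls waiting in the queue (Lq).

Traffic intensity: ρ = λ/(cμ) = 24.4/(4×6.7) = 0.9104
Since ρ = 0.9104 < 1, system is stable.
Offered load a = λ/μ = cρ = 24.4/6.7 = 3.6418
P₀ = [ Σₙ₌₀^3 aⁿ/n! + a^4/(4!(1-ρ)) ]⁻¹
Σ = a^0/0! + a^1/1! + a^2/2! + a^3/3! = 1.0000 + 3.6418 + 6.6313 + 8.0500 = 19.3231
a^4/(4!(1-ρ)) = 175.8977/(24 × 0.0895522) = 81.8413
P₀ = 1/(19.3231 + 81.8413) = 0.009885
Lq = P₀·a^4·ρ / (4!(1-ρ)²) = 0.0098849 × 175.8977 × 0.91045 / (24 × 0.0080196) = 8.2248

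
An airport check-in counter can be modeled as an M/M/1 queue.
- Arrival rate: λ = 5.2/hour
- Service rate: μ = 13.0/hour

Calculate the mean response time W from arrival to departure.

First, compute utilization: ρ = λ/μ = 5.2/13.0 = 0.4000
For M/M/1: W = 1/(μ-λ)
W = 1/(13.0-5.2) = 1/7.80
W = 0.1282 hours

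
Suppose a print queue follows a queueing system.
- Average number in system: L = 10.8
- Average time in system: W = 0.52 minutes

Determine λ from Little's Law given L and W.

Little's Law: L = λW, so λ = L/W
λ = 10.8/0.52 = 20.7692 jobs/minute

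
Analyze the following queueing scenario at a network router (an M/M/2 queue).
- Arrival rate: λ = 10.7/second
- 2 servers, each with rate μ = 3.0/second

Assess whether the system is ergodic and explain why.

Stability requires ρ = λ/(cμ) < 1
ρ = 10.7/(2 × 3.0) = 10.7/6.00 = 1.7833
Since 1.7833 ≥ 1, the system is UNSTABLE.
Need c > λ/μ = 10.7/3.0 = 3.57.
Minimum servers needed: c = 4.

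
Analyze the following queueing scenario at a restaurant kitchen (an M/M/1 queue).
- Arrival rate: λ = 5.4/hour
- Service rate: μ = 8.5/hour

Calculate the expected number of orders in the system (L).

ρ = λ/μ = 5.4/8.5 = 0.6353
For M/M/1: L = λ/(μ-λ)
L = 5.4/(8.5-5.4) = 5.4/3.10
L = 1.7419 orders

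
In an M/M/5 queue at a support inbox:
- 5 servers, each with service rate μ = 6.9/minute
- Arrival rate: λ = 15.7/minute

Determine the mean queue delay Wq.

Traffic intensity: ρ = λ/(cμ) = 15.7/(5×6.9) = 0.4551
Since ρ = 0.4551 < 1, system is stable.
Offered load a = λ/μ = cρ = 15.7/6.9 = 2.2754
P₀ = [ Σₙ₌₀^4 aⁿ/n! + a^5/(5!(1-ρ)) ]⁻¹
Σ = a^0/0! + a^1/1! + a^2/2! + a^3/3! + a^4/4! = 1.0000 + 2.2754 + 2.5886 + 1.9634 + 1.1168 = 8.9442
a^5/(5!(1-ρ)) = 60.9892/(120 × 0.5449) = 0.9327
P₀ = 1/(8.9442 + 0.9327) = 0.1012
Lq = P₀·a^5·ρ / (5!(1-ρ)²) = 0.10125 × 60.9892 × 0.45507 / (120 × 0.29695) = 0.07886
Wq = Lq/λ = 0.07886/15.7 = 0.005023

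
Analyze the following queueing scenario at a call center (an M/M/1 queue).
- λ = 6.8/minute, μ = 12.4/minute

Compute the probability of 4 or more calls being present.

ρ = λ/μ = 6.8/12.4 = 0.54839
P(N ≥ n) = ρⁿ
P(N ≥ 4) = 0.54839^4
P(N ≥ 4) = 0.09044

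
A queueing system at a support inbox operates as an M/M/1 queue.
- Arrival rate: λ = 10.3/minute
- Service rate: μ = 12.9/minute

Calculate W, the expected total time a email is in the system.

First, compute utilization: ρ = λ/μ = 10.3/12.9 = 0.7984
For M/M/1: W = 1/(μ-λ)
W = 1/(12.9-10.3) = 1/2.60
W = 0.3846 minutes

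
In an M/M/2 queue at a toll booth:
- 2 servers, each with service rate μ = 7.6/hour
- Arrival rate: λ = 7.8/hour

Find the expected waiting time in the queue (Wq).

Traffic intensity: ρ = λ/(cμ) = 7.8/(2×7.6) = 0.5132
Since ρ = 0.5132 < 1, system is stable.
Offered load a = λ/μ = cρ = 7.8/7.6 = 1.0263
P₀ = [ Σₙ₌₀^1 aⁿ/n! + a^2/(2!(1-ρ)) ]⁻¹
Σ = a^0/0! + a^1/1! = 1.0000 + 1.0263 = 2.0263
a^2/(2!(1-ρ)) = 1.0533/(2 × 0.48684) = 1.0818
P₀ = 1/(2.0263 + 1.0818) = 0.3217
Lq = P₀·a^2·ρ / (2!(1-ρ)²) = 0.3217 × 1.0533 × 0.5132 / (2 × 0.2370) = 0.3669
Wq = Lq/λ = 0.36687/7.8 = 0.04703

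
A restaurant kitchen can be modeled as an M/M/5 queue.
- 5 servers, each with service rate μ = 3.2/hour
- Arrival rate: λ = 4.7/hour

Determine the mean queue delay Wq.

Traffic intensity: ρ = λ/(cμ) = 4.7/(5×3.2) = 0.2938
Since ρ = 0.2938 < 1, system is stable.
Offered load a = λ/μ = cρ = 4.7/3.2 = 1.4688
P₀ = [ Σₙ₌₀^4 aⁿ/n! + a^5/(5!(1-ρ)) ]⁻¹
Σ = a^0/0! + a^1/1! + a^2/2! + a^3/3! + a^4/4! = 1.00000 + 1.46875 + 1.07861 + 0.528071 + 0.193901 = 4.2693
a^5/(5!(1-ρ)) = 6.8350/(120 × 0.70625) = 0.08065
P₀ = 1/(4.2693 + 0.08065) = 0.2299
Lq = P₀·a^5·ρ / (5!(1-ρ)²) = 0.22989 × 6.8350 × 0.29375 / (120 × 0.49879) = 0.007711
Wq = Lq/λ = 0.007711/4.7 = 0.001641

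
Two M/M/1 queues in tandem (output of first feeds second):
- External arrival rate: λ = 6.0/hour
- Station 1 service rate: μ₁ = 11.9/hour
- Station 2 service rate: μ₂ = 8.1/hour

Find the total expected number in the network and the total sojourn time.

By Jackson's theorem, each station behaves as independent M/M/1.
Station 1: ρ₁ = 6.0/11.9 = 0.5042, L₁ = ρ₁/(1-ρ₁) = λ/(μ₁-λ) = 6.0/5.90 = 1.01695
Station 2: ρ₂ = 6.0/8.1 = 0.7407, L₂ = ρ₂/(1-ρ₂) = λ/(μ₂-λ) = 6.0/2.10 = 2.85714
Total: L = L₁ + L₂ = 1.01695 + 2.85714 = 3.8741
W = L/λ = 3.8741/6.0 = 0.6457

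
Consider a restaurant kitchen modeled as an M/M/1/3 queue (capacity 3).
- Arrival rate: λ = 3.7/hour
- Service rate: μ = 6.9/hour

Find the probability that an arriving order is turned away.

ρ = λ/μ = 3.7/6.9 = 0.53623
P₀ = (1-ρ)/(1-ρ^(K+1)) = (1-0.53623)/(1-0.53623^4) = 0.4638/0.9173 = 0.5056
P_K = P₀×ρ^K = 0.50557 × 0.53623^3 = 0.50557 × 0.15419 = 0.07795
Blocking probability = 7.80%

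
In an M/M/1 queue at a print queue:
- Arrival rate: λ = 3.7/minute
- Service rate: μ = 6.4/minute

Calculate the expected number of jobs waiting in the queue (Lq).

ρ = λ/μ = 3.7/6.4 = 0.5781
For M/M/1: Lq = λ²/(μ(μ-λ))
Lq = 13.69/(6.4 × 2.70)
Lq = 0.7922 jobs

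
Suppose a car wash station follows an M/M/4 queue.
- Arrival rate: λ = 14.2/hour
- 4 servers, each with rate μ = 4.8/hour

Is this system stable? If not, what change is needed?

Stability requires ρ = λ/(cμ) < 1
ρ = 14.2/(4 × 4.8) = 14.2/19.20 = 0.7396
Since 0.7396 < 1, the system is STABLE.
The servers are busy 73.96% of the time.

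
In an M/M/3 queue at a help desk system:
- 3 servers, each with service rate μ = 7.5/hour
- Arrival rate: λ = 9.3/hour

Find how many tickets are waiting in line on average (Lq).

Traffic intensity: ρ = λ/(cμ) = 9.3/(3×7.5) = 0.4133
Since ρ = 0.4133 < 1, system is stable.
Offered load a = λ/μ = cρ = 9.3/7.5 = 1.2400
P₀ = [ Σₙ₌₀^2 aⁿ/n! + a^3/(3!(1-ρ)) ]⁻¹
Σ = a^0/0! + a^1/1! + a^2/2! = 1.0000 + 1.2400 + 0.7688 = 3.0088
a^3/(3!(1-ρ)) = 1.90662/(6 × 0.586667) = 0.5417
P₀ = 1/(3.0088 + 0.5417) = 0.2817
Lq = P₀·a^3·ρ / (3!(1-ρ)²) = 0.2817 × 1.9066 × 0.4133 / (6 × 0.3442) = 0.1075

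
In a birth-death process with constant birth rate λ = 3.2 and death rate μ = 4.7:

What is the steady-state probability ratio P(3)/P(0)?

For constant rates: P(n)/P(0) = (λ/μ)^n
P(3)/P(0) = (3.2/4.7)^3 = 0.68085^3 = 0.3156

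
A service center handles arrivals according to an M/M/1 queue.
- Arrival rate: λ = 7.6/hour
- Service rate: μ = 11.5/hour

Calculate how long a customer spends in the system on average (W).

First, compute utilization: ρ = λ/μ = 7.6/11.5 = 0.6609
For M/M/1: W = 1/(μ-λ)
W = 1/(11.5-7.6) = 1/3.90
W = 0.2564 hours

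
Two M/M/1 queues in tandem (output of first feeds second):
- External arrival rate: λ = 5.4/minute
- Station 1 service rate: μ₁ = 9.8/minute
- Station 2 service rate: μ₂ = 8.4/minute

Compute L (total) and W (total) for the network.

By Jackson's theorem, each station behaves as independent M/M/1.
Station 1: ρ₁ = 5.4/9.8 = 0.5510, L₁ = ρ₁/(1-ρ₁) = λ/(μ₁-λ) = 5.4/4.40 = 1.2273
Station 2: ρ₂ = 5.4/8.4 = 0.6429, L₂ = ρ₂/(1-ρ₂) = λ/(μ₂-λ) = 5.4/3.00 = 1.8000
Total: L = L₁ + L₂ = 1.2273 + 1.8000 = 3.0273
W = L/λ = 3.0273/5.4 = 0.5606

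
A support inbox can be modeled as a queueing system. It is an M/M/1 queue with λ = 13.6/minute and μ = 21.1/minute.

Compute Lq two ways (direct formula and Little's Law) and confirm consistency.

Method 1 (direct): Lq = λ²/(μ(μ-λ)) = 184.96/(21.1 × 7.50) = 1.1688

Method 2 (Little's Law):
W = 1/(μ-λ) = 1/7.50 = 0.13333
Wq = W - 1/μ = 0.13333 - 0.047393 = 0.08594
Lq = λWq = 13.6 × 0.08594 = 1.1688 ✔ (matches Method 1)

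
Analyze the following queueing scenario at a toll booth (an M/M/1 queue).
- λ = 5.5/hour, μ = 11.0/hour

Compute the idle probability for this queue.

ρ = λ/μ = 5.5/11.0 = 0.5000
P(0) = 1 - ρ = 1 - 0.5000 = 0.5000
The server is idle 50.00% of the time.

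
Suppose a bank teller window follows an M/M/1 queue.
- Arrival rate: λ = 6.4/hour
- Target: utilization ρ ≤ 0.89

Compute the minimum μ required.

ρ = λ/μ, so μ = λ/ρ
μ ≥ 6.4/0.89 = 7.1910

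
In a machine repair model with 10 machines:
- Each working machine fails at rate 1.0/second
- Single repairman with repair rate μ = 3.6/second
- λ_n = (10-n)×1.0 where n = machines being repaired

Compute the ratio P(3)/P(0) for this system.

P(3)/P(0) = ∏_{i=0}^{3-1} λ_i/μ_{i+1}
= (10-0)×1.0/3.6 × (10-1)×1.0/3.6 × (10-2)×1.0/3.6
= 15.4321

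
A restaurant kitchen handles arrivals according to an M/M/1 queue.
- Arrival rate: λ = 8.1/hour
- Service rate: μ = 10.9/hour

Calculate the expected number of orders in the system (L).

ρ = λ/μ = 8.1/10.9 = 0.7431
For M/M/1: L = λ/(μ-λ)
L = 8.1/(10.9-8.1) = 8.1/2.80
L = 2.8929 orders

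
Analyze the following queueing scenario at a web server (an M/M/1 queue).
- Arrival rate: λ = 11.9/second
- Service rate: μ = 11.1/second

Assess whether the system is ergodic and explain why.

Stability requires ρ = λ/(cμ) < 1
ρ = 11.9/(1 × 11.1) = 11.9/11.10 = 1.0721
Since 1.0721 ≥ 1, the system is UNSTABLE.
Queue grows without bound. Need μ > λ = 11.9.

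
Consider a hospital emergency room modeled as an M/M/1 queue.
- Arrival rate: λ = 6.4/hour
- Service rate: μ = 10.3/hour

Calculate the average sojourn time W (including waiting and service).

First, compute utilization: ρ = λ/μ = 6.4/10.3 = 0.6214
For M/M/1: W = 1/(μ-λ)
W = 1/(10.3-6.4) = 1/3.90
W = 0.2564 hours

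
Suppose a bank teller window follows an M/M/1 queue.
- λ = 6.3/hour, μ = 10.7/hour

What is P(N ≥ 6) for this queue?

ρ = λ/μ = 6.3/10.7 = 0.58879
P(N ≥ n) = ρⁿ
P(N ≥ 6) = 0.58879^6
P(N ≥ 6) = 0.04166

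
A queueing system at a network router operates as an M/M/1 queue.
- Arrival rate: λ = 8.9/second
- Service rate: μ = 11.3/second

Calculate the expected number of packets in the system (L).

ρ = λ/μ = 8.9/11.3 = 0.7876
For M/M/1: L = λ/(μ-λ)
L = 8.9/(11.3-8.9) = 8.9/2.40
L = 3.7083 packets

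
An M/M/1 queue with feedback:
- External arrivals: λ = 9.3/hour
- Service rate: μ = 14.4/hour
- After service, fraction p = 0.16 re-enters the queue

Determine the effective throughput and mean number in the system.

Effective arrival rate: λ_eff = λ/(1-p) = 9.3/(1-0.16) = 9.3/0.84 = 11.0714
ρ = λ_eff/μ = 11.0714/14.4 = 0.76885
L = ρ/(1-ρ) = 0.76885/(1-0.76885) = 3.3262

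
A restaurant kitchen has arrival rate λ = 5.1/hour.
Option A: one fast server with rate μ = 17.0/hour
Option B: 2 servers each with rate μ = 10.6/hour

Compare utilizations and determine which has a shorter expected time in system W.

Option A: single server μ = 17.0 (M/M/1)
  ρ_A = 5.1/17.0 = 0.3000
  W_A = 1/(μ-λ) = 1/(17.0-5.1) = 1/11.90 = 0.08403

Option B: 2 servers μ = 10.6 (M/M/2)
  ρ_B = λ/(cμ) = 5.1/(2×10.6) = 0.2406
  Offered load a = λ/μ = cρ = 5.1/10.6 = 0.4811
  P₀ = [ Σₙ₌₀^1 aⁿ/n! + a^2/(2!(1-ρ)) ]⁻¹
  Σ = a^0/0! + a^1/1! = 1.0000 + 0.4811 = 1.4811
  a^2/(2!(1-ρ)) = 0.2315/(2 × 0.7594) = 0.1524
  P₀ = 1/(1.4811 + 0.1524) = 0.6122
  Lq = P₀·a^2·ρ / (2!(1-ρ)²) = 0.612167 × 0.231488 × 0.240566 / (2 × 0.576740) = 0.02955
  Wq_B = Lq/λ = 0.029554/5.1 = 0.005795
  W_B = Wq_B + 1/μ = 0.005795 + 0.09434 = 0.1001

Since W_A = 0.08403 < W_B = 0.1001, Option A (single fast server) has the shorter time in system.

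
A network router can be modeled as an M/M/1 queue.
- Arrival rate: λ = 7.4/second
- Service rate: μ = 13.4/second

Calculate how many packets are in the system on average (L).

ρ = λ/μ = 7.4/13.4 = 0.5522
For M/M/1: L = λ/(μ-λ)
L = 7.4/(13.4-7.4) = 7.4/6.00
L = 1.2333 packets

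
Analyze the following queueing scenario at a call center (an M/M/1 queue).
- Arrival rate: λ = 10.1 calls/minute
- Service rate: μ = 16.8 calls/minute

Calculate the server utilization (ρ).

Server utilization: ρ = λ/μ
ρ = 10.1/16.8 = 0.6012
The server is busy 60.12% of the time.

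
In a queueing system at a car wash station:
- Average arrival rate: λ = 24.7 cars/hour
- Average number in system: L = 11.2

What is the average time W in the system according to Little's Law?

Little's Law: L = λW, so W = L/λ
W = 11.2/24.7 = 0.4534 hours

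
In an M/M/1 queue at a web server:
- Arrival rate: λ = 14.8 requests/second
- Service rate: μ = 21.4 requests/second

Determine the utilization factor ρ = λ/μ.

Server utilization: ρ = λ/μ
ρ = 14.8/21.4 = 0.6916
The server is busy 69.16% of the time.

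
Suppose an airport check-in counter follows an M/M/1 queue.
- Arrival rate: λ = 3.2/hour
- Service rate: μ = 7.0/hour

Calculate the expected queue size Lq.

ρ = λ/μ = 3.2/7.0 = 0.4571
For M/M/1: Lq = λ²/(μ(μ-λ))
Lq = 10.24/(7.0 × 3.80)
Lq = 0.3850 passengers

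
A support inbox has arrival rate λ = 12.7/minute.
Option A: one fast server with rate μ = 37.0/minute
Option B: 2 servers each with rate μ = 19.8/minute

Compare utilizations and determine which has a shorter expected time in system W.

Option A: single server μ = 37.0 (M/M/1)
  ρ_A = 12.7/37.0 = 0.3432
  W_A = 1/(μ-λ) = 1/(37.0-12.7) = 1/24.30 = 0.04115

Option B: 2 servers μ = 19.8 (M/M/2)
  ρ_B = λ/(cμ) = 12.7/(2×19.8) = 0.3207
  Offered load a = λ/μ = cρ = 12.7/19.8 = 0.6414
  P₀ = [ Σₙ₌₀^1 aⁿ/n! + a^2/(2!(1-ρ)) ]⁻¹
  Σ = a^0/0! + a^1/1! = 1.0000 + 0.6414 = 1.6414
  a^2/(2!(1-ρ)) = 0.4114/(2 × 0.6793) = 0.3028
  P₀ = 1/(1.6414 + 0.30282) = 0.5143
  Lq = P₀·a^2·ρ / (2!(1-ρ)²) = 0.5143 × 0.4114 × 0.3207 / (2 × 0.4614) = 0.07353
  Wq_B = Lq/λ = 0.07353/12.7 = 0.005790
  W_B = Wq_B + 1/μ = 0.005790 + 0.05051 = 0.05630

Since W_A = 0.04115 < W_B = 0.05630, Option A (single fast server) has the shorter time in system.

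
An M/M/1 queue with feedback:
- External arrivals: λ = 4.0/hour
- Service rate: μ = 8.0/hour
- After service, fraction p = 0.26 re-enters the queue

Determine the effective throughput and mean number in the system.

Effective arrival rate: λ_eff = λ/(1-p) = 4.0/(1-0.26) = 4.0/0.74 = 5.40541
ρ = λ_eff/μ = 5.40541/8.0 = 0.675676
L = ρ/(1-ρ) = 0.675676/(1-0.675676) = 2.0833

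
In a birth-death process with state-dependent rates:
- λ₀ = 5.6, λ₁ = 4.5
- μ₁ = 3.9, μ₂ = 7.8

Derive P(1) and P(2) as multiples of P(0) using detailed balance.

Balance equations:
State 0: λ₀P₀ = μ₁P₁ → P₁ = (λ₀/μ₁)P₀ = (5.6/3.9)P₀ = 1.4359P₀
State 1: P₂ = (λ₀λ₁)/(μ₁μ₂)P₀ = (5.6×4.5)/(3.9×7.8)P₀ = 0.8284P₀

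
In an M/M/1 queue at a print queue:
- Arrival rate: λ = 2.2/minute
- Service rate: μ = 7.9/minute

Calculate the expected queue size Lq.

ρ = λ/μ = 2.2/7.9 = 0.2785
For M/M/1: Lq = λ²/(μ(μ-λ))
Lq = 4.84/(7.9 × 5.70)
Lq = 0.1075 jobs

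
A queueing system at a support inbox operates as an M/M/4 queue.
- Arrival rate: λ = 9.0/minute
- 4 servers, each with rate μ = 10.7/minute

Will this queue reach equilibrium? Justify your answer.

Stability requires ρ = λ/(cμ) < 1
ρ = 9.0/(4 × 10.7) = 9.0/42.80 = 0.2103
Since 0.2103 < 1, the system is STABLE.
The servers are busy 21.03% of the time.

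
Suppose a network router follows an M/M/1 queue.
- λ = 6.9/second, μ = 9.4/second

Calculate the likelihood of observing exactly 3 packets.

ρ = λ/μ = 6.9/9.4 = 0.7340
P(n) = (1-ρ)ρⁿ
P(3) = (1-0.7340) × 0.7340^3
P(3) = 0.2660 × 0.3954
P(3) = 0.1052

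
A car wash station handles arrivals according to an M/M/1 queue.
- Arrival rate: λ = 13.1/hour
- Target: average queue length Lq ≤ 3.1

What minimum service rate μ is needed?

For M/M/1: Lq = λ²/(μ(μ-λ))
Need Lq ≤ 3.1, i.e. μ(μ-λ) ≥ λ²/3.1
μ² - 13.1μ - 171.61/3.1 ≥ 0  →  μ² - 13.1μ - 55.358065 ≥ 0
Quadratic formula (positive root): μ = [λ + √(λ² + 4×55.358065)]/2
Discriminant: 171.61 + 4×55.358065 = 393.0423, √393.0423 = 19.82529
μ ≥ (13.1 + 19.82529)/2 = 16.4626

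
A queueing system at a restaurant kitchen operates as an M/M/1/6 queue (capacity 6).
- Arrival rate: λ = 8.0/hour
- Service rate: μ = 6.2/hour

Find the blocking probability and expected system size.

ρ = λ/μ = 8.0/6.2 = 1.2903
P₀ = (1-ρ)/(1-ρ^(K+1)) = (1-1.2903)/(1-1.2903^7) = -0.2903/-4.9544 = 0.05859
P_K = P₀×ρ^K = 0.05859 × 1.2903^6 = 0.05859 × 4.6147 = 0.2704
Blocking probability P_6 = 0.2704 (27.04%)
L = ρ[1 - (K+1)ρ^K + Kρ^(K+1)] / [(1-ρ)(1-ρ^(K+1))]
L = 1.2903 × (1 - 7×4.61471 + 6×5.95436) / ((1 - 1.2903) × (1 - 5.95436)) = 3.9682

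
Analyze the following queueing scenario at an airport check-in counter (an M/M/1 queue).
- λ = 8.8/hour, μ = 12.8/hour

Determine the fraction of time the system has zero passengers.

ρ = λ/μ = 8.8/12.8 = 0.6875
P(0) = 1 - ρ = 1 - 0.6875 = 0.3125
The server is idle 31.25% of the time.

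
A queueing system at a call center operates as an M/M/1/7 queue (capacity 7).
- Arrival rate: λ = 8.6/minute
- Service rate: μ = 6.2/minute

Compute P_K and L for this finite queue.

ρ = λ/μ = 8.6/6.2 = 1.3871
P₀ = (1-ρ)/(1-ρ^(K+1)) = (1-1.3871)/(1-1.3871^8) = -0.3871/-12.7045 = 0.03047
P_K = P₀×ρ^K = 0.03047 × 1.3871^7 = 0.03047 × 9.8799 = 0.3010
Blocking probability P_7 = 0.3010 (30.10%)
L = ρ[1 - (K+1)ρ^K + Kρ^(K+1)] / [(1-ρ)(1-ρ^(K+1))]
L = 1.3871 × (1 - 8×9.87994 + 7×13.7045) / ((1 - 1.3871) × (1 - 13.7045)) = 5.0464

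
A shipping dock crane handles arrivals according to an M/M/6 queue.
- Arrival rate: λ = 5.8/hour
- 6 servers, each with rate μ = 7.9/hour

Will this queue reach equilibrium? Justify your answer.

Stability requires ρ = λ/(cμ) < 1
ρ = 5.8/(6 × 7.9) = 5.8/47.40 = 0.1224
Since 0.1224 < 1, the system is STABLE.
The servers are busy 12.24% of the time.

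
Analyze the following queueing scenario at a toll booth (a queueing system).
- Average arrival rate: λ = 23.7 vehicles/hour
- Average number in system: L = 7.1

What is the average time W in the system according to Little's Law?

Little's Law: L = λW, so W = L/λ
W = 7.1/23.7 = 0.2996 hours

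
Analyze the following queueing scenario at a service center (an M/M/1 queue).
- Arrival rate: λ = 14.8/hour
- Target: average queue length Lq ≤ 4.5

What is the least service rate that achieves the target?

For M/M/1: Lq = λ²/(μ(μ-λ))
Need Lq ≤ 4.5, i.e. μ(μ-λ) ≥ λ²/4.5
μ² - 14.8μ - 219.04/4.5 ≥ 0  →  μ² - 14.8μ - 48.67556 ≥ 0
Quadratic formula (positive root): μ = [λ + √(λ² + 4×48.67556)]/2
Discriminant: 219.04 + 4×48.67556 = 413.7422, √413.7422 = 20.3407
μ ≥ (14.8 + 20.3407)/2 = 17.5703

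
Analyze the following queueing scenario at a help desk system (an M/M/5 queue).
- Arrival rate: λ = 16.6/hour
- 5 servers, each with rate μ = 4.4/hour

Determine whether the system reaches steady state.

Stability requires ρ = λ/(cμ) < 1
ρ = 16.6/(5 × 4.4) = 16.6/22.00 = 0.7545
Since 0.7545 < 1, the system is STABLE.
The servers are busy 75.45% of the time.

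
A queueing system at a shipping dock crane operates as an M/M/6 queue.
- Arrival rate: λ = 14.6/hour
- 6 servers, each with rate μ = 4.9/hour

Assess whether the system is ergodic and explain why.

Stability requires ρ = λ/(cμ) < 1
ρ = 14.6/(6 × 4.9) = 14.6/29.40 = 0.4966
Since 0.4966 < 1, the system is STABLE.
The servers are busy 49.66% of the time.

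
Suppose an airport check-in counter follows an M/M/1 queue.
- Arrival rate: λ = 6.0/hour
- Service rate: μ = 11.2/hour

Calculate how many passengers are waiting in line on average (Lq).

ρ = λ/μ = 6.0/11.2 = 0.5357
For M/M/1: Lq = λ²/(μ(μ-λ))
Lq = 36.00/(11.2 × 5.20)
Lq = 0.6181 passengers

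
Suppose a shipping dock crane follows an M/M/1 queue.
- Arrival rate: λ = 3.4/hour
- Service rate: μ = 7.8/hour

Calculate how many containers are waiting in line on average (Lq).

ρ = λ/μ = 3.4/7.8 = 0.4359
For M/M/1: Lq = λ²/(μ(μ-λ))
Lq = 11.56/(7.8 × 4.40)
Lq = 0.3368 containers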